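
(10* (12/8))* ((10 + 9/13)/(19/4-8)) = -8340/169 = -49.35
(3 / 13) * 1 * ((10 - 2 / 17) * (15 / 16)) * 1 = 945 / 442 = 2.14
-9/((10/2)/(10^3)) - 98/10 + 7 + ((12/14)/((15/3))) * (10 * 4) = -62858/35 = -1795.94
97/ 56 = 1.73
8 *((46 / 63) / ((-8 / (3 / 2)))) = -23 / 21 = -1.10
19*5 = 95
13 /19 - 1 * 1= -6 /19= -0.32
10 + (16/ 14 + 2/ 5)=11.54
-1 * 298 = -298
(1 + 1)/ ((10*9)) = 1/ 45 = 0.02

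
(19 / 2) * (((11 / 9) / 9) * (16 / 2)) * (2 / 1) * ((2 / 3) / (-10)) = -1672 / 1215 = -1.38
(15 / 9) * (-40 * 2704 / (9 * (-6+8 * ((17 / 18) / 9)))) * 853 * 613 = 424167556800 / 209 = 2029509841.15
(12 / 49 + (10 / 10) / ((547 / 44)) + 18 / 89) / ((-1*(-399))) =1258534 / 951801333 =0.00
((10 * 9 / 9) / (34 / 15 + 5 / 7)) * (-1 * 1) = -1050 / 313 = -3.35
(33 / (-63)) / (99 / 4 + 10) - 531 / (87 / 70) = -36167686 / 84651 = -427.26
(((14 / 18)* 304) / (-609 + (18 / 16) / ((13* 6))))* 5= -2213120 / 1140021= -1.94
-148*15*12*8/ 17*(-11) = 137901.18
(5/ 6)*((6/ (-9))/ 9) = -5/ 81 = -0.06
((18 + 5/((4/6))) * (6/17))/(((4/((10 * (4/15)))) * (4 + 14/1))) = 1/3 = 0.33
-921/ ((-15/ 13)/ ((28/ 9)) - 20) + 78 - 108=112794/ 7415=15.21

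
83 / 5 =16.60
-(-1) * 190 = 190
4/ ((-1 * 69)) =-4/ 69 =-0.06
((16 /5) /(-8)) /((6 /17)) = -17 /15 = -1.13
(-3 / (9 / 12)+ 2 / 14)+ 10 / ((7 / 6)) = 33 / 7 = 4.71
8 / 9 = 0.89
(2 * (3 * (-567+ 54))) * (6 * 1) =-18468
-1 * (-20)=20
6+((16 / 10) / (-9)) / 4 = 268 / 45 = 5.96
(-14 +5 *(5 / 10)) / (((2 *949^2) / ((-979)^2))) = -22044143 / 3602404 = -6.12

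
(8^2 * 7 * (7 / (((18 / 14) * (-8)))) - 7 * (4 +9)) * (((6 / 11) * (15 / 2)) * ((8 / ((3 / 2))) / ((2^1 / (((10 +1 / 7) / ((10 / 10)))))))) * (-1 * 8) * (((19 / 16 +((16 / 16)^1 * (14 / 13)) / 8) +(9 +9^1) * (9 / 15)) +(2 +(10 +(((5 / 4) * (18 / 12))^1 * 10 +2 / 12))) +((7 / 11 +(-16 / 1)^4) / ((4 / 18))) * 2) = 2926454304596036 / 14157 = 206714297138.94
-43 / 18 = -2.39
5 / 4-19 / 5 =-51 / 20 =-2.55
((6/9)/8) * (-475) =-475/12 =-39.58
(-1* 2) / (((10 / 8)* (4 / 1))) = -0.40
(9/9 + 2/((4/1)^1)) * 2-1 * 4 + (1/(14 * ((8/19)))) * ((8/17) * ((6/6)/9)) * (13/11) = -23315/23562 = -0.99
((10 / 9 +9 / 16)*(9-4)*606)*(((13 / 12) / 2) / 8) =1582165 / 4608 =343.35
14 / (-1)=-14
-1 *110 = -110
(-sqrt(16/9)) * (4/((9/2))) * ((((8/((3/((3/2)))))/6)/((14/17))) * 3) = -544/189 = -2.88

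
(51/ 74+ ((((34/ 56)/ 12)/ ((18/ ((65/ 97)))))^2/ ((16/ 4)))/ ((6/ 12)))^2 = 308089327971325634022957721/ 648630709426270966168682496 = 0.47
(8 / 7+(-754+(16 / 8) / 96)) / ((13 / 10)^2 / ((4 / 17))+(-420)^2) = -6323825 / 1481820333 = -0.00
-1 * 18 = -18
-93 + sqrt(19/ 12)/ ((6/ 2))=-93 + sqrt(57)/ 18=-92.58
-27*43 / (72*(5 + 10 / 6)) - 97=-15907 / 160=-99.42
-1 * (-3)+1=4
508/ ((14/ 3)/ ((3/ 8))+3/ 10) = 45720/ 1147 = 39.86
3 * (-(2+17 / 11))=-117 / 11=-10.64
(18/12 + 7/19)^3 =357911/54872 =6.52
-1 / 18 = -0.06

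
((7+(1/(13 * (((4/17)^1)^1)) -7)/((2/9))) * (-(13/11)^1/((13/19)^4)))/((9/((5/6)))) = 1560593975/135721872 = 11.50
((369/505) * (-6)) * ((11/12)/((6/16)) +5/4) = -16.20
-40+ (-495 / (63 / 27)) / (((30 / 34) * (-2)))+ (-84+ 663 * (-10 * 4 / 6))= -61933 / 14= -4423.79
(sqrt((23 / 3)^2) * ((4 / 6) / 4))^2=529 / 324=1.63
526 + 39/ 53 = 27917/ 53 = 526.74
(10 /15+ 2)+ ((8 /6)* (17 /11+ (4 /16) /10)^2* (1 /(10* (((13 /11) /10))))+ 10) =2651081 /171600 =15.45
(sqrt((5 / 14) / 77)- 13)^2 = (2002- sqrt(110))^2 / 23716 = 167.23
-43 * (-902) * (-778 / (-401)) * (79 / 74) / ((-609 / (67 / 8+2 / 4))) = -42313606093 / 36142932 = -1170.73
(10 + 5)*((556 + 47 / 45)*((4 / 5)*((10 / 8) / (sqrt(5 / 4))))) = 50134*sqrt(5) / 15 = 7473.54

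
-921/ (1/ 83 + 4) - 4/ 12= -8506/ 37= -229.89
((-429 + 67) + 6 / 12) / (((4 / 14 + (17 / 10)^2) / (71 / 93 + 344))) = -2704514050 / 68913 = -39245.34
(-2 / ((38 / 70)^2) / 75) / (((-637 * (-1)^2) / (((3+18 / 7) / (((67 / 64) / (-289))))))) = -36992 / 169309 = -0.22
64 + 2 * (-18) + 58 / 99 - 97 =-6773 / 99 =-68.41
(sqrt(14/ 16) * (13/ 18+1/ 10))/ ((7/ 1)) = 0.11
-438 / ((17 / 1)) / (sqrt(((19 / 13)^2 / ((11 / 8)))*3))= -949*sqrt(66) / 646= -11.93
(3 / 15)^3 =1 / 125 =0.01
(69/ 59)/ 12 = 23/ 236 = 0.10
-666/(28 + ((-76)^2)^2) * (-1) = 333/16681102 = 0.00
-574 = -574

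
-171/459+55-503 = -448.37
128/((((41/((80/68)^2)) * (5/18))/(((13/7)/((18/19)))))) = 2529280/82943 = 30.49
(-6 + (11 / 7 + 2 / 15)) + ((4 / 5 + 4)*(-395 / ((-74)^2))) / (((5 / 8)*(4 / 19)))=-6.93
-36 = -36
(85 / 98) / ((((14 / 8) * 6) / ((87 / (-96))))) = -2465 / 32928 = -0.07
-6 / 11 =-0.55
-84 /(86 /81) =-3402 /43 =-79.12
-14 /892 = -7 /446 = -0.02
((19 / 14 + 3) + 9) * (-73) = -13651 / 14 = -975.07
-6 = -6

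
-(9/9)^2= -1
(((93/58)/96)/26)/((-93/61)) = -61/144768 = -0.00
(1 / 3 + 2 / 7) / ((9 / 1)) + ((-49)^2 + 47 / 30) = 4540981 / 1890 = 2402.64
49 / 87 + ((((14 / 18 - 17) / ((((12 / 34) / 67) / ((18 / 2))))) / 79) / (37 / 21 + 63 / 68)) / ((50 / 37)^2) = -1169175819154 / 16490904375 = -70.90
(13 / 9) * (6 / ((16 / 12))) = 13 / 2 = 6.50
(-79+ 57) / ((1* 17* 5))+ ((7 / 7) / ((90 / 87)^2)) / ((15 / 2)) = -15403 / 114750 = -0.13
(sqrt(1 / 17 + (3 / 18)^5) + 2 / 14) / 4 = 0.10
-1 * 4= -4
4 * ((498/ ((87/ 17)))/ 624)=1411/ 2262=0.62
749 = 749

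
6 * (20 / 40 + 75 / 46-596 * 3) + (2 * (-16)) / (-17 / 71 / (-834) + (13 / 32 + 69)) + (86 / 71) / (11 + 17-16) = -6903952196190173 / 644291191362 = -10715.58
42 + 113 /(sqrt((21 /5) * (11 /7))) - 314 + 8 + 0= -264 + 113 * sqrt(165) /33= -220.01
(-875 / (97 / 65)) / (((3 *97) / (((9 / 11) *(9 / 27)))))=-0.55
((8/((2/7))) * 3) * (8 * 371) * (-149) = -37147488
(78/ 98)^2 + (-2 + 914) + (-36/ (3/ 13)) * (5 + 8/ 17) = 2417253/ 40817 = 59.22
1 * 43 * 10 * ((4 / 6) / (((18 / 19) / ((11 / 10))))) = 8987 / 27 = 332.85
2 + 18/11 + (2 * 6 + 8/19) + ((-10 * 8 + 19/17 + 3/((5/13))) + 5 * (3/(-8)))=-8086619/142120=-56.90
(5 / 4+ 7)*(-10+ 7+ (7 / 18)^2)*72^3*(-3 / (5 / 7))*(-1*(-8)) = 294745651.20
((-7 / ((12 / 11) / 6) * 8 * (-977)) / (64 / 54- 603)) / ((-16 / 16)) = 8124732 / 16249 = 500.01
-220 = -220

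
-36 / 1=-36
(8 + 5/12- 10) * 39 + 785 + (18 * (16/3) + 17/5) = 16453/20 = 822.65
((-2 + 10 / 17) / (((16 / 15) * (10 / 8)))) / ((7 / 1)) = -18 / 119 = -0.15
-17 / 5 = -3.40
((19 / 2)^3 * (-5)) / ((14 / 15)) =-4593.08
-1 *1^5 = -1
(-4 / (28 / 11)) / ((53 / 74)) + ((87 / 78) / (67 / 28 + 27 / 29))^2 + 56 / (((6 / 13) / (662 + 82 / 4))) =37821456691802220 / 456737198099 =82807.92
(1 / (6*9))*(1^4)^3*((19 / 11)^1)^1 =19 / 594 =0.03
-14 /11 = -1.27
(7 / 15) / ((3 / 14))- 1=53 / 45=1.18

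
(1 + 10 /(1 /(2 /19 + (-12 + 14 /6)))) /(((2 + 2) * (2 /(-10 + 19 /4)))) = 37751 /608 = 62.09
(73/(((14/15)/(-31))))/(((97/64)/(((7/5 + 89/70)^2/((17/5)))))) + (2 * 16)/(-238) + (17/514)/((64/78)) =-31239514963007/9303103936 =-3357.97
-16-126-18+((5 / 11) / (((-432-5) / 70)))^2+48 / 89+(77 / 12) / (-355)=-1397128120789477 / 8760882385860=-159.47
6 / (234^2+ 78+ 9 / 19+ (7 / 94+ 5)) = 3572 / 32647811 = 0.00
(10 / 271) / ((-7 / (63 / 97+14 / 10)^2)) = -282296 / 12749195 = -0.02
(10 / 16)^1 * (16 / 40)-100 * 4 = -1599 / 4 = -399.75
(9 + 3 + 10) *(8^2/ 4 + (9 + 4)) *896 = 571648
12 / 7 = 1.71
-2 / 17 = -0.12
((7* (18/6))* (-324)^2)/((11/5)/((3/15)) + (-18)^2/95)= 209427120/1369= 152978.17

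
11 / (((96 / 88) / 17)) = 2057 / 12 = 171.42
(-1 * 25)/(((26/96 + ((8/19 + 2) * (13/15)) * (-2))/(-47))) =-1786000/5967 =-299.31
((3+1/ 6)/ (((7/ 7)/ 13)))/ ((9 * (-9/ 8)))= -4.07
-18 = -18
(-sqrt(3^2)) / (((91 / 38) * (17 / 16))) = -1.18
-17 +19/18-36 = -935/18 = -51.94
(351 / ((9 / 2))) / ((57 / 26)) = 676 / 19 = 35.58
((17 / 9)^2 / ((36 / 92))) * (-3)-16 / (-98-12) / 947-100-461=-7446590506 / 12656655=-588.35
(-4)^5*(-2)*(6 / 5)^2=73728 / 25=2949.12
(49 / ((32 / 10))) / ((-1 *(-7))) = 35 / 16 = 2.19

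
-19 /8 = -2.38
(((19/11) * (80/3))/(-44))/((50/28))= -1064/1815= -0.59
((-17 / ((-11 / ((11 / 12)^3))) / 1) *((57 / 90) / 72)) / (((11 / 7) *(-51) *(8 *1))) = -1463 / 89579520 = -0.00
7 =7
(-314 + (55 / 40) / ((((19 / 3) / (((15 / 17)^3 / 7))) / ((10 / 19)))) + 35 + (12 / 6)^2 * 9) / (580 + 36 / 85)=-60334849485 / 144120915232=-0.42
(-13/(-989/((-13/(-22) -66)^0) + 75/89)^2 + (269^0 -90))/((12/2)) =-229456835499/15468997832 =-14.83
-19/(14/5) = -95/14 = -6.79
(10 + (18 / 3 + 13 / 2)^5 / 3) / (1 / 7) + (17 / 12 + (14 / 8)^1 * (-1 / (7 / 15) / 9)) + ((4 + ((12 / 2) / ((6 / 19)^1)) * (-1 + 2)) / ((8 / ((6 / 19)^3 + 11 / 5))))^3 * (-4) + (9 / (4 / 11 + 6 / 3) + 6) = 143185332123071956587443 / 201357123414096000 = 711101.40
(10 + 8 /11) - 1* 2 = 96 /11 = 8.73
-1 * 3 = -3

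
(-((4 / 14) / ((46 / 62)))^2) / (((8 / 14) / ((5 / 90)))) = -961 / 66654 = -0.01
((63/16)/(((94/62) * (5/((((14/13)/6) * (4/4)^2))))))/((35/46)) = 14973/122200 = 0.12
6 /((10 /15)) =9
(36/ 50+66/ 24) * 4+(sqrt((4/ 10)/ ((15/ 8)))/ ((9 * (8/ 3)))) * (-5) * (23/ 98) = 347/ 25 - 23 * sqrt(3)/ 1764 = 13.86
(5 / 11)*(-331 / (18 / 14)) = -11585 / 99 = -117.02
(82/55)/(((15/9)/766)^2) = 433025928/1375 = 314927.95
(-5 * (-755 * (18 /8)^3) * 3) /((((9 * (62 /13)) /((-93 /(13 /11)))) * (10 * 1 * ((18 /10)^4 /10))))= -25953125 /1152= -22528.75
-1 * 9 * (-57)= 513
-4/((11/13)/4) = -208/11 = -18.91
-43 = -43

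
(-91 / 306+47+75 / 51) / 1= 14741 / 306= 48.17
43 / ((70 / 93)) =3999 / 70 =57.13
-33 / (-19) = 33 / 19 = 1.74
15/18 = 5/6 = 0.83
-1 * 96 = -96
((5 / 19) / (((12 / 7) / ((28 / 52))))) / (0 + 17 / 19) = 245 / 2652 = 0.09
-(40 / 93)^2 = -1600 / 8649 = -0.18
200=200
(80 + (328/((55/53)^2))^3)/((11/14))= 35961449.78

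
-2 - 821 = -823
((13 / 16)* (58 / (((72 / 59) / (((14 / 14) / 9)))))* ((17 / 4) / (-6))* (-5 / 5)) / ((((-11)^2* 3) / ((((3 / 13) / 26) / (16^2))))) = 29087 / 100201660416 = 0.00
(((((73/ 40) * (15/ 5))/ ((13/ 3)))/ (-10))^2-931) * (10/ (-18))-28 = 23810992351/ 48672000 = 489.21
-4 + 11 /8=-21 /8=-2.62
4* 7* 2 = 56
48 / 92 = 12 / 23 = 0.52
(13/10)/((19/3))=39/190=0.21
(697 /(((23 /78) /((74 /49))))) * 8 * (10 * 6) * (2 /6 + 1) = 2574773760 /1127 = 2284626.23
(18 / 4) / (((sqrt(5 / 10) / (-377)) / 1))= -3393 *sqrt(2) / 2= -2399.21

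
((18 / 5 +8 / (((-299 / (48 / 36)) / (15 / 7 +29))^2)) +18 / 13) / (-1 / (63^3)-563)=-287193616038 / 31463891198155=-0.01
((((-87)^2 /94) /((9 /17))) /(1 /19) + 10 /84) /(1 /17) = 48490273 /987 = 49128.95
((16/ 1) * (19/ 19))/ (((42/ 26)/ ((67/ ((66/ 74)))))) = 515632/ 693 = 744.06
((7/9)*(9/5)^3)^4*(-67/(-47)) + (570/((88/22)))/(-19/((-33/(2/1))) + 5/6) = 1015067090762892/1503173828125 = 675.28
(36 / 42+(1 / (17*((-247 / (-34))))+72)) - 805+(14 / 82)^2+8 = -2104576028 / 2906449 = -724.11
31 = 31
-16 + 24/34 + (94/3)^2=147872/153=966.48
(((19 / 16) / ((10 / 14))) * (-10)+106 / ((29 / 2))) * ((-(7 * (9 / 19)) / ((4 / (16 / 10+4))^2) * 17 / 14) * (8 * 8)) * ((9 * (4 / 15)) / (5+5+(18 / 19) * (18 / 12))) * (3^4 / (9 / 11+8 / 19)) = 268669730736 / 4157875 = 64617.08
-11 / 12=-0.92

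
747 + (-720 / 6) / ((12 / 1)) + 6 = 743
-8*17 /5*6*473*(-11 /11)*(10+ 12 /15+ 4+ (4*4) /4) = 36280992 /25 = 1451239.68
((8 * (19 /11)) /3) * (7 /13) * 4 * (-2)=-8512 /429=-19.84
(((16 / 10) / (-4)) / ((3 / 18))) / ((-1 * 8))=3 / 10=0.30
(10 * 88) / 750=88 / 75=1.17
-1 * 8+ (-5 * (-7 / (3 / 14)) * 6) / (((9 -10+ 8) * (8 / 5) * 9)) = 31 / 18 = 1.72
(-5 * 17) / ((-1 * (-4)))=-85 / 4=-21.25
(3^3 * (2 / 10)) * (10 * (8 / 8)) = 54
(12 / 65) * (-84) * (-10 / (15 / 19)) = 12768 / 65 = 196.43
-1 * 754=-754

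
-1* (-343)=343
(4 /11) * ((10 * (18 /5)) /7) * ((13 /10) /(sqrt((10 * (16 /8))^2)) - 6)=-21366 /1925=-11.10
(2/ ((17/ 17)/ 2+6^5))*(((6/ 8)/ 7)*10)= 30/ 108871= 0.00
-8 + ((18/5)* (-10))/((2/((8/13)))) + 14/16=-1893/104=-18.20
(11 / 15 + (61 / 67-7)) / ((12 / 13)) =-69979 / 12060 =-5.80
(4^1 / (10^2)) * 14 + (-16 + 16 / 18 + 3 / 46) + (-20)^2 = 3990071 / 10350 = 385.51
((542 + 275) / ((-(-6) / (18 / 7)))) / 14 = 2451 / 98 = 25.01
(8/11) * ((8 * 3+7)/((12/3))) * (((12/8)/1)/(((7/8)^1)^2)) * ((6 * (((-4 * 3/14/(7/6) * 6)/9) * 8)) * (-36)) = 9346.16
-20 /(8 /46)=-115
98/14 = 7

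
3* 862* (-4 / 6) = -1724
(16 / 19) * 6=96 / 19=5.05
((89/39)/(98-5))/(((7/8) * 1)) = 712/25389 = 0.03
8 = 8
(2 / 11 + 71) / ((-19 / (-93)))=72819 / 209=348.42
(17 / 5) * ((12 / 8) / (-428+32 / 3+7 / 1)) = -153 / 12310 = -0.01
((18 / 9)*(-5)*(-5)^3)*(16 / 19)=20000 / 19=1052.63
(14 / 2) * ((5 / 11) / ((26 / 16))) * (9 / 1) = 2520 / 143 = 17.62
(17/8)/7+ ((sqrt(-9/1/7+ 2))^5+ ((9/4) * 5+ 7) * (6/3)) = 25 * sqrt(35)/343+ 2061/56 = 37.23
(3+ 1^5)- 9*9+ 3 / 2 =-151 / 2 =-75.50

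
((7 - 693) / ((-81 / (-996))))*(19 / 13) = -4327288 / 351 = -12328.46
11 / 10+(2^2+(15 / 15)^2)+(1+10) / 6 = 119 / 15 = 7.93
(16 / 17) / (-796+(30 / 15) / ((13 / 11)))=-104 / 87771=-0.00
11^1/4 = 11/4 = 2.75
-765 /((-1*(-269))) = -765 /269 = -2.84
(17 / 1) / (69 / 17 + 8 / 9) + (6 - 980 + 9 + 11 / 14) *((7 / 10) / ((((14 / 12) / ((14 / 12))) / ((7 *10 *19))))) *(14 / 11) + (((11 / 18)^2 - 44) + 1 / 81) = -1142546.45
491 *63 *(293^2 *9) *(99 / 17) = 2366110301247 / 17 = 139182958896.88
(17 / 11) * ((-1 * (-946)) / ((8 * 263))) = 731 / 1052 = 0.69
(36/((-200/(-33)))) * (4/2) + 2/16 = 2401/200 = 12.00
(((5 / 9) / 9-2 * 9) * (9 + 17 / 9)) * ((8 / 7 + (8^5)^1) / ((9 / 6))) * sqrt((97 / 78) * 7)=-4666129328 * sqrt(52962) / 85293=-12589995.36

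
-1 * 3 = -3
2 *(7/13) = 14/13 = 1.08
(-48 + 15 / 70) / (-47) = 669 / 658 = 1.02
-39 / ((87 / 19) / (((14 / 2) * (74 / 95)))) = -6734 / 145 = -46.44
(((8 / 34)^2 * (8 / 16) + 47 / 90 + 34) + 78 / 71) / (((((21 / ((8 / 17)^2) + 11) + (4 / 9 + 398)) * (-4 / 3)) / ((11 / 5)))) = -17379762312 / 148999231475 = -0.12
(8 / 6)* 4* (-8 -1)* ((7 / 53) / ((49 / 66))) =-8.54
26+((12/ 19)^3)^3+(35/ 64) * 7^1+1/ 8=618922542584871/ 20652012657856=29.97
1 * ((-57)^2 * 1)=3249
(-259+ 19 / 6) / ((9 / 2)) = -1535 / 27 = -56.85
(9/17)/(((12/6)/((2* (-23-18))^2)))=30258/17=1779.88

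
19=19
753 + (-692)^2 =479617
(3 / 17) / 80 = 3 / 1360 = 0.00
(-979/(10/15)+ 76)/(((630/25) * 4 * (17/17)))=-13925/1008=-13.81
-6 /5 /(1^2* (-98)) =3 /245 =0.01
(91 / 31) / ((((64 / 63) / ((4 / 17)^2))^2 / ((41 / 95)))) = 0.00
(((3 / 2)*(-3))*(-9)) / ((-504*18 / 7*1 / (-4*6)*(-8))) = -3 / 32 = -0.09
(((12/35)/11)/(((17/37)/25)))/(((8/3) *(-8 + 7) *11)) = -1665/28798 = -0.06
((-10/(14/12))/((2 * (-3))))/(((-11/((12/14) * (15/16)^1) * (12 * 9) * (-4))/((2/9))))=25/465696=0.00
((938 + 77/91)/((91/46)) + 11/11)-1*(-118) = 702207/1183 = 593.58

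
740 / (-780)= -37 / 39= -0.95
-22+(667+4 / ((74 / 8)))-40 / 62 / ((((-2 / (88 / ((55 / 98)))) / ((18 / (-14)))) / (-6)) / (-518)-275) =63780807310985 / 98818361573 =645.43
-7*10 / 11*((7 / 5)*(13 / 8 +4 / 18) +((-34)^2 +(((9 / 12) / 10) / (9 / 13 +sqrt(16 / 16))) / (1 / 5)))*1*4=-64244299 / 2178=-29496.92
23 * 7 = 161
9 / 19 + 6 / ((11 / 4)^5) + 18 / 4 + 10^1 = 91871491 / 6119938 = 15.01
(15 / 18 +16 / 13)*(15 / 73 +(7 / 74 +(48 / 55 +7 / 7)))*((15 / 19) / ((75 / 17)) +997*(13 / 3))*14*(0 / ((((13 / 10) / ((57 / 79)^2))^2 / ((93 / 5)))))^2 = 0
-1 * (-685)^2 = -469225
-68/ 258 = -34/ 129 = -0.26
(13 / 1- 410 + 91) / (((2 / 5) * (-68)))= 45 / 4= 11.25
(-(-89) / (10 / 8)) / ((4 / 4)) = 356 / 5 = 71.20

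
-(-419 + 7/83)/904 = 17385/37516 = 0.46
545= 545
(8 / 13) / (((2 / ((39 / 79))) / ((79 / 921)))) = 4 / 307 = 0.01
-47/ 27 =-1.74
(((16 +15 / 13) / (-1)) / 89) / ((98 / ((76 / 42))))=-4237 / 1190553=-0.00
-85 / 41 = -2.07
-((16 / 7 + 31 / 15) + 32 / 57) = -9803 / 1995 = -4.91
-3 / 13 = -0.23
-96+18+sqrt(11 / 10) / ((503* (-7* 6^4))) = -78 - sqrt(110) / 45632160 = -78.00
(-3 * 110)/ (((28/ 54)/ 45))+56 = -200083/ 7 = -28583.29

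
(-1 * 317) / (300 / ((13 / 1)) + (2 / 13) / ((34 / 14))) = -70057 / 5114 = -13.70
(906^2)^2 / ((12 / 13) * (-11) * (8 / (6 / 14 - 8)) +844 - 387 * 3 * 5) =-464228728099344 / 3410737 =-136108040.02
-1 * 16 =-16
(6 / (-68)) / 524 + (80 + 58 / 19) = 28113591 / 338504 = 83.05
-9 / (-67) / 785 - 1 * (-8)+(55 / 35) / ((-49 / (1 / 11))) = 144271172 / 18040085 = 8.00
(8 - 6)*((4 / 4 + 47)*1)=96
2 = 2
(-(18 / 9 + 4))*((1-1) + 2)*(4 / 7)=-48 / 7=-6.86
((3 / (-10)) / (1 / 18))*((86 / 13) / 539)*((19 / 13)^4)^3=-5139317242071625842 / 816248412266121835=-6.30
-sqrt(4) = -2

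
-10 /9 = -1.11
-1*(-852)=852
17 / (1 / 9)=153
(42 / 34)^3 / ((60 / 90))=27783 / 9826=2.83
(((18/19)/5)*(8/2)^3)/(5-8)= -384/95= -4.04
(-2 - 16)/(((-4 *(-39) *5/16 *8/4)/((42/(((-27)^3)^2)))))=-56/2798036865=-0.00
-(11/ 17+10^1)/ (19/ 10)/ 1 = -1810/ 323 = -5.60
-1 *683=-683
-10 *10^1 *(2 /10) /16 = -5 /4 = -1.25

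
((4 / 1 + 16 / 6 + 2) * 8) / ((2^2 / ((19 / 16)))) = 247 / 12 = 20.58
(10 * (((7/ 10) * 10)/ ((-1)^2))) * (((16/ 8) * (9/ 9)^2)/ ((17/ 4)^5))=143360/ 1419857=0.10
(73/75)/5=73/375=0.19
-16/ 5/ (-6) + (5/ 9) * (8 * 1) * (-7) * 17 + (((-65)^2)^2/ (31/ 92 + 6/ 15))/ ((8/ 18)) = 277128266437/ 5085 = 54499167.44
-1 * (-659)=659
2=2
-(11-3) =-8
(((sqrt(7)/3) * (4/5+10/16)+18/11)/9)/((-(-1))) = 19 * sqrt(7)/360+2/11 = 0.32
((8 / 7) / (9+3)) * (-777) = -74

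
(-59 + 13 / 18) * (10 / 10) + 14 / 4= -493 / 9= -54.78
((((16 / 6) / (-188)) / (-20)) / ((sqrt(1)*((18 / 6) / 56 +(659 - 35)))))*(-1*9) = -28 / 2737515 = -0.00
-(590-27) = -563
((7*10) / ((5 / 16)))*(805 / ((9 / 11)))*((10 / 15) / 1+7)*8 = 364967680 / 27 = 13517321.48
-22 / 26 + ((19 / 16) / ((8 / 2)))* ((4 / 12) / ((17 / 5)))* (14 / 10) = -34175 / 42432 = -0.81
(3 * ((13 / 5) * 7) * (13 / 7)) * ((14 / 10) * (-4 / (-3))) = 4732 / 25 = 189.28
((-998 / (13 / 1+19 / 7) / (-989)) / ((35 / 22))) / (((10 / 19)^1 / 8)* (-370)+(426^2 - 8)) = 37924 / 170475388775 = 0.00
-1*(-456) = 456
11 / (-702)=-11 / 702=-0.02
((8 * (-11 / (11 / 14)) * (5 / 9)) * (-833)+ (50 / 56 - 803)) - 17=51012.00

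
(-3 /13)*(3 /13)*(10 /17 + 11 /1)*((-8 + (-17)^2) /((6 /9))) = -260.12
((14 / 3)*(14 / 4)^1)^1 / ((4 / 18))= 147 / 2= 73.50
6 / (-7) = -6 / 7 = -0.86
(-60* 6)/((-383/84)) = 30240/383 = 78.96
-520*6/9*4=-4160/3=-1386.67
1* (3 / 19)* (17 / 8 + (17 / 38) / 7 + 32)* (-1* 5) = -26.99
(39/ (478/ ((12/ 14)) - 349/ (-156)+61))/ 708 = 0.00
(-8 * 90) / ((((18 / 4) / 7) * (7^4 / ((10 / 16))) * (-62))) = 50 / 10633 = 0.00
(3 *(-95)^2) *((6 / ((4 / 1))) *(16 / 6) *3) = 324900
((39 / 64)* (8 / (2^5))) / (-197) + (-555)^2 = 15534316761 / 50432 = 308025.00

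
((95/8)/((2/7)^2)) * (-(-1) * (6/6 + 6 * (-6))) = -162925/32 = -5091.41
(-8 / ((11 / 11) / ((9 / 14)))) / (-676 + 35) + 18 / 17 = 81378 / 76279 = 1.07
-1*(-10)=10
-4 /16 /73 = -1 /292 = -0.00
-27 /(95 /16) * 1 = -4.55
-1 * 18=-18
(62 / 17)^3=238328 / 4913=48.51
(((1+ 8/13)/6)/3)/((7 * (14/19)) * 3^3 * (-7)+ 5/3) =-133/1442246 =-0.00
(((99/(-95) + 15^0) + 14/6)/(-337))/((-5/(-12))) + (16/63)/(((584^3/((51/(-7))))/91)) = -682862912063/41846714296800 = -0.02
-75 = -75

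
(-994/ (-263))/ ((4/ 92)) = 22862/ 263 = 86.93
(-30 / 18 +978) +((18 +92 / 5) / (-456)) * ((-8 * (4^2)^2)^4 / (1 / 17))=-2267925984133211 / 95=-23872905096139.06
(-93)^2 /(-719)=-8649 /719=-12.03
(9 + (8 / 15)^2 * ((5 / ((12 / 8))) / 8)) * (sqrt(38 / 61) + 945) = 1231 * sqrt(2318) / 8235 + 8617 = 8624.20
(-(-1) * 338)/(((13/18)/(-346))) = -161928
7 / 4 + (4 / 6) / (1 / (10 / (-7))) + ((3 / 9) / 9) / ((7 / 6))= 209 / 252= 0.83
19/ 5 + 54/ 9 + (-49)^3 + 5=-588171/ 5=-117634.20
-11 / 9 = -1.22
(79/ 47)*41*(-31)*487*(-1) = 48899183/ 47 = 1040408.15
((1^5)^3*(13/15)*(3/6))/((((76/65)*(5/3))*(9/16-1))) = -338/665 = -0.51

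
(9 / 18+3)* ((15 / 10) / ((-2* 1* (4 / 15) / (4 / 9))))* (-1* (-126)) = -2205 / 4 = -551.25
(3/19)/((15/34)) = 34/95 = 0.36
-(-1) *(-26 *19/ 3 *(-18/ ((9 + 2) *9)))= 988/ 33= 29.94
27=27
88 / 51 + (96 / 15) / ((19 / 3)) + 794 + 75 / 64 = 247415279 / 310080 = 797.91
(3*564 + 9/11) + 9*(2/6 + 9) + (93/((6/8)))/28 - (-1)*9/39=1783259/1001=1781.48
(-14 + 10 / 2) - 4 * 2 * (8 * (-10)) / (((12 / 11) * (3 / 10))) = 17519 / 9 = 1946.56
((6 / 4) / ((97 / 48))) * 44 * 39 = 123552 / 97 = 1273.73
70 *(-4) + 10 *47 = 190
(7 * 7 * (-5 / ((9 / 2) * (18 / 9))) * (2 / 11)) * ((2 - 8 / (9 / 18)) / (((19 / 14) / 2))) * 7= 1344560 / 1881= 714.81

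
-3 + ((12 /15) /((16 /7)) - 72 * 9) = -13013 /20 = -650.65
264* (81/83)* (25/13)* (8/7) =4276800/7553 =566.24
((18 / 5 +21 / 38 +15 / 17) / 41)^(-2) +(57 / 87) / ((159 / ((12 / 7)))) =66.32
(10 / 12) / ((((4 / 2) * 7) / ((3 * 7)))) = 5 / 4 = 1.25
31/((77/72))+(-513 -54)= -41427/77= -538.01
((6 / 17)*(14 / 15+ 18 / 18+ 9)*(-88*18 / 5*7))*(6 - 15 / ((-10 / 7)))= -60008256 / 425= -141195.90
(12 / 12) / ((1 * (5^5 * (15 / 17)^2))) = 289 / 703125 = 0.00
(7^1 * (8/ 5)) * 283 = 15848/ 5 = 3169.60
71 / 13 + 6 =149 / 13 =11.46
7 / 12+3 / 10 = 53 / 60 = 0.88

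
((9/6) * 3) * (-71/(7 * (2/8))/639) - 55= -387/7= -55.29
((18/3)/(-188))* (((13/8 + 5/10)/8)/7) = -51/42112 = -0.00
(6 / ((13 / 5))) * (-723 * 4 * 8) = -694080 / 13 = -53390.77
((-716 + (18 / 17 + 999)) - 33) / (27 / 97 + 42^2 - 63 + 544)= 103499 / 925616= 0.11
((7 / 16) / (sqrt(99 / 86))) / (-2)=-7*sqrt(946) / 1056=-0.20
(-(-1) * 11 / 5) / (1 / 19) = 209 / 5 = 41.80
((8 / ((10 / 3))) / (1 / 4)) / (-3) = -16 / 5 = -3.20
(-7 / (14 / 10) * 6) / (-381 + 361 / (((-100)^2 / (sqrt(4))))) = 150000 / 1904639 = 0.08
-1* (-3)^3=27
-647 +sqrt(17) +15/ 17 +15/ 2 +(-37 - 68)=-25283/ 34 +sqrt(17)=-739.49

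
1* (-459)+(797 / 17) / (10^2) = -779503 / 1700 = -458.53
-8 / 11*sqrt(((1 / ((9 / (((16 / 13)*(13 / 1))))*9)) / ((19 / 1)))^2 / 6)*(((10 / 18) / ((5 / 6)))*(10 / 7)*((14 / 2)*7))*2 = -0.29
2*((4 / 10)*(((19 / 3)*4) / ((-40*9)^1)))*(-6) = 76 / 225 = 0.34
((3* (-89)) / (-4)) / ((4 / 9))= 2403 / 16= 150.19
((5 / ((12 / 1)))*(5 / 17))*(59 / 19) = 0.38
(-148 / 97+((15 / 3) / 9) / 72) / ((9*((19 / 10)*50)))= -95419 / 53741880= -0.00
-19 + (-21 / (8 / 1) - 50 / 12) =-619 / 24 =-25.79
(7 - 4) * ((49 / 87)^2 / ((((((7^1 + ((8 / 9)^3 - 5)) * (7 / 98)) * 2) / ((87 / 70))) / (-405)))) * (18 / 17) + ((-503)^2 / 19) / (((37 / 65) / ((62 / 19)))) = 75022.66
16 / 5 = 3.20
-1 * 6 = -6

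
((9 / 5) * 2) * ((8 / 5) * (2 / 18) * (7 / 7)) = 16 / 25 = 0.64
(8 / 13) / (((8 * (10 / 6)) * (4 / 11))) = 33 / 260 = 0.13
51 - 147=-96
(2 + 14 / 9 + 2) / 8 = 25 / 36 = 0.69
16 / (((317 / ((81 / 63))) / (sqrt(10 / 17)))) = 144*sqrt(170) / 37723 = 0.05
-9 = -9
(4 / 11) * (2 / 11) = 8 / 121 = 0.07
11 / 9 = 1.22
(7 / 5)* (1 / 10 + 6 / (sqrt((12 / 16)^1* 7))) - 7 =-343 / 50 + 4* sqrt(21) / 5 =-3.19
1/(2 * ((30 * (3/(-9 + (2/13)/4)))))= -233/4680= -0.05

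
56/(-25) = -56/25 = -2.24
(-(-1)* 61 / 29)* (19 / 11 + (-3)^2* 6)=37393 / 319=117.22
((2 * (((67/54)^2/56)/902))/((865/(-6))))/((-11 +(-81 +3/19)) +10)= 85291/16510010101200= 0.00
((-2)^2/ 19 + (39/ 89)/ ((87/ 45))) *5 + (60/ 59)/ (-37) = 231064345/ 107052137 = 2.16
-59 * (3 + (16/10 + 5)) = -2832/5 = -566.40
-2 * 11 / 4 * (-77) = 847 / 2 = 423.50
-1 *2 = -2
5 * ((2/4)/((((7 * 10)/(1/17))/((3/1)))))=3/476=0.01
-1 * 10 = -10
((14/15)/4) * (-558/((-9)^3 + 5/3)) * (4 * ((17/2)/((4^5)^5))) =33201/6141783991826513920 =0.00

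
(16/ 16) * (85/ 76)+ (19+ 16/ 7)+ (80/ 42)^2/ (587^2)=258735949993/ 11548574604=22.40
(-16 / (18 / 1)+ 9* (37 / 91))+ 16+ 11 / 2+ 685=1161785 / 1638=709.27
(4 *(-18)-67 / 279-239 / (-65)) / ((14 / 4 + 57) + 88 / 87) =-1.11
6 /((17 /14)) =84 /17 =4.94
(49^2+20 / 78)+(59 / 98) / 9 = 27533573 / 11466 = 2401.32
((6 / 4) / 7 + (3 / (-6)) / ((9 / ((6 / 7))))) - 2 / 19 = 0.06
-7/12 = -0.58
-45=-45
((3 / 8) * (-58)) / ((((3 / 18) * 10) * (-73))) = 261 / 1460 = 0.18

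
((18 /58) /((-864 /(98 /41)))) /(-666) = 49 /38009952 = 0.00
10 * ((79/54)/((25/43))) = 3397/135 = 25.16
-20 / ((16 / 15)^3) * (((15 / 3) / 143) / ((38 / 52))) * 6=-253125 / 53504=-4.73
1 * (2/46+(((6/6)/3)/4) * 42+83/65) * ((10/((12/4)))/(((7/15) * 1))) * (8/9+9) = 916255/2691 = 340.49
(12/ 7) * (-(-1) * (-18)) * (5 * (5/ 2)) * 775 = -2092500/ 7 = -298928.57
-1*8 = -8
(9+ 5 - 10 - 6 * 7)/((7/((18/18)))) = -38/7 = -5.43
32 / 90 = 16 / 45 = 0.36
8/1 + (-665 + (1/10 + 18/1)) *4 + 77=-12513/5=-2502.60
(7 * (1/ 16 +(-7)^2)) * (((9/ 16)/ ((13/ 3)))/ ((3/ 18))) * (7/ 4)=3115665/ 6656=468.10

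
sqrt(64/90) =4 * sqrt(10)/15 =0.84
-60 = -60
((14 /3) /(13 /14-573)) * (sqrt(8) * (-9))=1176 * sqrt(2) /8009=0.21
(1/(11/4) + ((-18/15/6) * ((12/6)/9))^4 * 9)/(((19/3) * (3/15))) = 1822676/6348375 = 0.29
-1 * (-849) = 849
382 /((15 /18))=2292 /5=458.40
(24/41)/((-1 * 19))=-0.03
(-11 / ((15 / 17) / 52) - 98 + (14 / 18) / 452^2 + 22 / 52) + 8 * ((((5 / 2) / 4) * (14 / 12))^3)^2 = -944875811069693383 / 1268900828282880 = -744.64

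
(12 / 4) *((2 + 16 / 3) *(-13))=-286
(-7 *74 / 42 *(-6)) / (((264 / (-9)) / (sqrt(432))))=-333 *sqrt(3) / 11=-52.43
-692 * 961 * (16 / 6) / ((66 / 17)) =-45220816 / 99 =-456775.92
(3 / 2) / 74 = 3 / 148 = 0.02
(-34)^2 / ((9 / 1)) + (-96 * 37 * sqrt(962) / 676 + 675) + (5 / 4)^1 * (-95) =24649 / 36-888 * sqrt(962) / 169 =521.72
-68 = -68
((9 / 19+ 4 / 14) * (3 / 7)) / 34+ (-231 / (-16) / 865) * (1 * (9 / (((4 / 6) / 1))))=102906519 / 438091360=0.23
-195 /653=-0.30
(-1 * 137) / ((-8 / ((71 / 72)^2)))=690617 / 41472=16.65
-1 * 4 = -4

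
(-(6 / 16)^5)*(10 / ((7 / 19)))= -23085 / 114688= -0.20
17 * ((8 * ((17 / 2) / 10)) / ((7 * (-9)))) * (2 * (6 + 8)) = -2312 / 45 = -51.38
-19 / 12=-1.58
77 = 77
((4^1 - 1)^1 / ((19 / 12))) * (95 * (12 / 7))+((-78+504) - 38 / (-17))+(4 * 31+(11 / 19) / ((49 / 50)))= 13633338 / 15827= 861.40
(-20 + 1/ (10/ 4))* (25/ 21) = -70/ 3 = -23.33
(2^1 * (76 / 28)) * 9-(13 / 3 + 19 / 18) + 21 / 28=11143 / 252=44.22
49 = 49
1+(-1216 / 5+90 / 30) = -1196 / 5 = -239.20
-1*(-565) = 565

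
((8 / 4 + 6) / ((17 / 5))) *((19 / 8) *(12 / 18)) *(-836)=-158840 / 51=-3114.51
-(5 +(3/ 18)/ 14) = -421/ 84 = -5.01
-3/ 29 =-0.10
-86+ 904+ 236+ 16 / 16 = 1055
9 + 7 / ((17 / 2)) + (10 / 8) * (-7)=73 / 68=1.07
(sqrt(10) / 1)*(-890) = -890*sqrt(10) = -2814.43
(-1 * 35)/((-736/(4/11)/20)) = 175/506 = 0.35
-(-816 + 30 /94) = 38337 /47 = 815.68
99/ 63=11/ 7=1.57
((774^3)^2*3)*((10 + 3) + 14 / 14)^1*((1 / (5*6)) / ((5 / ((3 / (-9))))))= -20067004160738357.76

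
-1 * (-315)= 315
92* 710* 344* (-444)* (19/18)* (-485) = 15322572252800/3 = 5107524084266.67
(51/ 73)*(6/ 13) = 306/ 949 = 0.32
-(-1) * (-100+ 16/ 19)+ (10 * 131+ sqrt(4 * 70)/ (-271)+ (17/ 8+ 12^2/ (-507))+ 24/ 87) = 903596191/ 744952 - 2 * sqrt(70)/ 271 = 1212.90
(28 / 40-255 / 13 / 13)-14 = -25027 / 1690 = -14.81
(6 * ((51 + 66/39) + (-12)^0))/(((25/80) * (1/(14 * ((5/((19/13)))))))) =49374.32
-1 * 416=-416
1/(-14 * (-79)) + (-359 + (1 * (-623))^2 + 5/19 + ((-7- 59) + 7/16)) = 65177812789/168112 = 387704.70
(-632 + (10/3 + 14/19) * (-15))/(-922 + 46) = 3292/4161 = 0.79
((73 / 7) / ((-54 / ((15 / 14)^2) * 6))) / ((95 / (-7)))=365 / 134064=0.00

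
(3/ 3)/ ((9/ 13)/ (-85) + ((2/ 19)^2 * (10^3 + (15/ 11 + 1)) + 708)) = 4387955/ 3155371321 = 0.00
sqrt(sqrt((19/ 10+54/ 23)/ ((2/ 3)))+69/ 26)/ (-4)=-0.57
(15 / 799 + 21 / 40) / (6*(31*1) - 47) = 17379 / 4442440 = 0.00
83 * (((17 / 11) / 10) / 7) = 1411 / 770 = 1.83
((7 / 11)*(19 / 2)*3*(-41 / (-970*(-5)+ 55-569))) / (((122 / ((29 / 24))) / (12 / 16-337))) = 212694265 / 372410368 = 0.57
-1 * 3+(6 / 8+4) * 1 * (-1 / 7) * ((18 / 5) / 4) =-1011 / 280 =-3.61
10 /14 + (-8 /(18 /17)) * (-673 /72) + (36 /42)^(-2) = 72.70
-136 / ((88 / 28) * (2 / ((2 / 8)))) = -119 / 22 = -5.41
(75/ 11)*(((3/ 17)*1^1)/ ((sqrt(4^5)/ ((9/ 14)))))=0.02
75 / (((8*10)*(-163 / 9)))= -135 / 2608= -0.05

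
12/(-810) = -2/135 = -0.01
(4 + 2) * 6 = 36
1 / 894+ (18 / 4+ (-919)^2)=377520779 / 447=844565.50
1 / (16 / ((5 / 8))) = 5 / 128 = 0.04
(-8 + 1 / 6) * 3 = -47 / 2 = -23.50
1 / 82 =0.01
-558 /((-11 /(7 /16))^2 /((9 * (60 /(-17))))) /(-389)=-0.07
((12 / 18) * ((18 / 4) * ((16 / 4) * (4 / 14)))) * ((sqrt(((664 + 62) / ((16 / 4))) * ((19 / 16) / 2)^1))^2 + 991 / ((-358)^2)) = 663007899 / 1794296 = 369.51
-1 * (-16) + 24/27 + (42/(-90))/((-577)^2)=253026019/14981805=16.89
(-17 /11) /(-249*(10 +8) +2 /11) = 1 /2900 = 0.00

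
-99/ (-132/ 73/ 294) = 32193/ 2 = 16096.50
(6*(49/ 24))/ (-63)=-7/ 36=-0.19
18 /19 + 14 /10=223 /95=2.35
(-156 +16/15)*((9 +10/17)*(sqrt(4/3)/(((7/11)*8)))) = -148819*sqrt(3)/765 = -336.94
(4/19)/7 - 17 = -2257/133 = -16.97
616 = 616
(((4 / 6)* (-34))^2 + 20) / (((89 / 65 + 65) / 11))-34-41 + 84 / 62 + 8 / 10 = 15.62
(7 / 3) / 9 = 7 / 27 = 0.26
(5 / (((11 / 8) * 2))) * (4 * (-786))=-62880 / 11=-5716.36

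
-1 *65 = -65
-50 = -50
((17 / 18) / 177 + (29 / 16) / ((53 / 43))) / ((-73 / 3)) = -1993679 / 32871024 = -0.06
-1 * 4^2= -16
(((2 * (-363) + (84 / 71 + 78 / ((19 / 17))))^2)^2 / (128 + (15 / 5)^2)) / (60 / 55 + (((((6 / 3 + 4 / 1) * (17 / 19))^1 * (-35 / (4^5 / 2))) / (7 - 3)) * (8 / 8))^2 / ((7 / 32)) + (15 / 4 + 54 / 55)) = 366249558746236853703231406080 / 1597521547998916603483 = 229261107.12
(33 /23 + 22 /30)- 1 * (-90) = 31798 /345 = 92.17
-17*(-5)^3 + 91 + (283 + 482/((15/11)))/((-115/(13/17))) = 64860089/29325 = 2211.77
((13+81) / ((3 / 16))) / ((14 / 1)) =752 / 21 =35.81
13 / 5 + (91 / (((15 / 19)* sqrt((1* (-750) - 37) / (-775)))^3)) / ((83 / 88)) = 13 / 5 + 1702733032* sqrt(24397) / 1388005929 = 194.21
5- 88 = -83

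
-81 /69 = -27 /23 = -1.17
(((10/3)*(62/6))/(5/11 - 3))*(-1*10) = 135.32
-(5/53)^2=-25/2809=-0.01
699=699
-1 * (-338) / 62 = 169 / 31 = 5.45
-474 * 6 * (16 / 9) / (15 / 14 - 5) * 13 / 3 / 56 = 16432 / 165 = 99.59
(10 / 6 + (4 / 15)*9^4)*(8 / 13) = 210152 / 195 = 1077.70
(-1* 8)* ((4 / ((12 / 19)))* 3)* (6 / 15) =-304 / 5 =-60.80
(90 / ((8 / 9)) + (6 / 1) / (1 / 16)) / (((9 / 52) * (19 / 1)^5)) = 3419 / 7428297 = 0.00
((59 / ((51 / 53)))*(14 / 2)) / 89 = 21889 / 4539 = 4.82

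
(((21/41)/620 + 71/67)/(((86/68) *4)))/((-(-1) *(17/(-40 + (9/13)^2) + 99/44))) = 205084432261/1780306718690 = 0.12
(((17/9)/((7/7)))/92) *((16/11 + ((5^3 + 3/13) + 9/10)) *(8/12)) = 3101599/1776060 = 1.75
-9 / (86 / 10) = -45 / 43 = -1.05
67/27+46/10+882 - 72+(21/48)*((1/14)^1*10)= 1765571/2160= 817.39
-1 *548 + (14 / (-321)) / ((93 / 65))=-16360354 / 29853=-548.03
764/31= 24.65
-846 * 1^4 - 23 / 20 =-16943 / 20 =-847.15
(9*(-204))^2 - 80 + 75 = 3370891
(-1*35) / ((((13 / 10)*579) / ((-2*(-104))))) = -5600 / 579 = -9.67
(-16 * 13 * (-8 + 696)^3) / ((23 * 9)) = -67737419776 / 207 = -327233911.96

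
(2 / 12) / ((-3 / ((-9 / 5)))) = 1 / 10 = 0.10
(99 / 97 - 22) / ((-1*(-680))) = -407 / 13192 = -0.03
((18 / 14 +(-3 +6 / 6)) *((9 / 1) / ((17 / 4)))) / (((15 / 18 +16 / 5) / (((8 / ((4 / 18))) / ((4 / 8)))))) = -388800 / 14399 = -27.00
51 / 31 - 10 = -259 / 31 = -8.35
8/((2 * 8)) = 1/2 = 0.50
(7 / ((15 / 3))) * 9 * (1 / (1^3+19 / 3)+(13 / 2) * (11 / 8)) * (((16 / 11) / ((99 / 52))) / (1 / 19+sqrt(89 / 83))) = -65480194 / 15233295+14989442 * sqrt(7387) / 15233295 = 80.27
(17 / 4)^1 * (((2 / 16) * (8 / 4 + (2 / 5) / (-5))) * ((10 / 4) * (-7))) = -357 / 20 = -17.85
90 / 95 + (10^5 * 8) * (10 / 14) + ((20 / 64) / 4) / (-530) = 515584854651 / 902272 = 571429.52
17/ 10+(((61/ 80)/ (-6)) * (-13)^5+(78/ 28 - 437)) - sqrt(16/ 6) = 157088863/ 3360 - 2 * sqrt(6)/ 3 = 46751.00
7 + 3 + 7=17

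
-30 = -30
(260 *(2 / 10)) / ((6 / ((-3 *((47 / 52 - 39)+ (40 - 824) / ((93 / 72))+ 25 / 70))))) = 7274871 / 434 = 16762.38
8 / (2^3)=1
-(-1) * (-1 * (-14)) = 14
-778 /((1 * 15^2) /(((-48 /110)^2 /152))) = -6224 /1436875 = -0.00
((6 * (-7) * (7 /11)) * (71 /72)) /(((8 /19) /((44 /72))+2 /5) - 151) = 330505 /1879884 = 0.18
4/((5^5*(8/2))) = 1/3125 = 0.00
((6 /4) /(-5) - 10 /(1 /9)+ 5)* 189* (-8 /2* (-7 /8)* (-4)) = 1128519 /5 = 225703.80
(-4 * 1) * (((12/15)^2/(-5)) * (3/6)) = 32/125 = 0.26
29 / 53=0.55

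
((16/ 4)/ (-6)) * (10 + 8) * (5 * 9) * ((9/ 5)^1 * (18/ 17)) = -17496/ 17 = -1029.18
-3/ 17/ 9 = -1/ 51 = -0.02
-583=-583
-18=-18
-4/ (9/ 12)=-16/ 3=-5.33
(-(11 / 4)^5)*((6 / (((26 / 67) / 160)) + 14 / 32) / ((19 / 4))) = -82885058201 / 1011712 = -81925.55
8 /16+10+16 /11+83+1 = 95.95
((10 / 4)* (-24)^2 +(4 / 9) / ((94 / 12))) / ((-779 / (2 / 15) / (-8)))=3248768 / 1647585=1.97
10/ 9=1.11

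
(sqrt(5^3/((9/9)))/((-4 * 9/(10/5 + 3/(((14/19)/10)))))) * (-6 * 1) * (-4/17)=-2990 * sqrt(5)/357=-18.73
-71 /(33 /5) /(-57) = 0.19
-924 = -924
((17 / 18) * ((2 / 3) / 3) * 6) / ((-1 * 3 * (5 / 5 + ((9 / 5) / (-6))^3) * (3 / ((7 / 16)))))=-2125 / 33777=-0.06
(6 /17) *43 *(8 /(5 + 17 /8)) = 5504 /323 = 17.04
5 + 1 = 6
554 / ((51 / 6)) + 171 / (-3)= 139 / 17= 8.18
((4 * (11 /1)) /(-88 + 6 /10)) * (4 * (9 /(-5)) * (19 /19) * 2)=3168 /437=7.25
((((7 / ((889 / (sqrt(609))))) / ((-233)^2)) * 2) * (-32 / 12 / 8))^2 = 812 / 142610788374627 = 0.00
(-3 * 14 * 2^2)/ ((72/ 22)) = -51.33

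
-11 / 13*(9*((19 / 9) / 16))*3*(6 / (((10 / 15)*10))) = -5643 / 2080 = -2.71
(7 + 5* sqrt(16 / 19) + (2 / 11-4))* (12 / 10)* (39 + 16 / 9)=5138 / 33 + 2936* sqrt(19) / 57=380.22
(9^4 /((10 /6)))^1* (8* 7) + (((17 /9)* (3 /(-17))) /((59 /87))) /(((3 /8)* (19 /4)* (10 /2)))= 3706859096 /16815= 220449.54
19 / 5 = 3.80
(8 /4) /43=2 /43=0.05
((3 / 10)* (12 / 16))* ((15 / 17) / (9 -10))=-27 / 136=-0.20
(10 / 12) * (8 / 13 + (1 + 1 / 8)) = 905 / 624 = 1.45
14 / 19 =0.74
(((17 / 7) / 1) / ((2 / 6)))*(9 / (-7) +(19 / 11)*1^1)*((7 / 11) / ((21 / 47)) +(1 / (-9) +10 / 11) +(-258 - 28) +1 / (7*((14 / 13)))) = -72300575 / 79233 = -912.51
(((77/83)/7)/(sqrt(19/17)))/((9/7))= 77*sqrt(323)/14193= 0.10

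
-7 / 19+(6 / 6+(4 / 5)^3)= 2716 / 2375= 1.14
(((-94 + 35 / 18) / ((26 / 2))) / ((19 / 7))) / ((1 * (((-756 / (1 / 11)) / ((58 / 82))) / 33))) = 48053 / 6562296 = 0.01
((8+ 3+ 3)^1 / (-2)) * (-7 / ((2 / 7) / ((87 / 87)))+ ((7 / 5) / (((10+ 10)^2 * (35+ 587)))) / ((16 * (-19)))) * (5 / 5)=171.50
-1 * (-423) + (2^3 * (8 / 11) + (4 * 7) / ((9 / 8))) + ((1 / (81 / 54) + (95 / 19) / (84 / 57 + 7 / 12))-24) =20095543 / 46431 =432.80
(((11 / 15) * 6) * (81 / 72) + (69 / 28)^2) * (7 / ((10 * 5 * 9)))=0.17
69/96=0.72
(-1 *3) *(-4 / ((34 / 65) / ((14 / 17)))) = 5460 / 289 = 18.89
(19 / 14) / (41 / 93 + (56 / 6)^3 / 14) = 15903 / 685678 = 0.02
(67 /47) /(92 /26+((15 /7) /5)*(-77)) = -871 /18001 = -0.05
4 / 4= 1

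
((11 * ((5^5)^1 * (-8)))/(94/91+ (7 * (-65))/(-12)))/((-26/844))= 9748200000/42533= 229191.45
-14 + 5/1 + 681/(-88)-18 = -3057/88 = -34.74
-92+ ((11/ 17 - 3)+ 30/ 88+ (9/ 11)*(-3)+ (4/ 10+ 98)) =7231/ 3740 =1.93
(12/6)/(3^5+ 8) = 2/251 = 0.01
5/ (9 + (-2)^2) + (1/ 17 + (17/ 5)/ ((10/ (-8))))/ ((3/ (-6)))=31531/ 5525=5.71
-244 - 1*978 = -1222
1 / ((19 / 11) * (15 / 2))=22 / 285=0.08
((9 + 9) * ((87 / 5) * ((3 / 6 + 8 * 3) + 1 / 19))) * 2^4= 11688624 / 95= 123038.15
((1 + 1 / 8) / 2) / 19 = 9 / 304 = 0.03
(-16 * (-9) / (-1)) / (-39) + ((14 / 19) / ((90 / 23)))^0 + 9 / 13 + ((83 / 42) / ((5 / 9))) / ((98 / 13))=522281 / 89180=5.86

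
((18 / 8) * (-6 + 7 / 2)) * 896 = -5040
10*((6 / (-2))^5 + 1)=-2420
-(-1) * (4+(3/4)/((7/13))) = 151/28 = 5.39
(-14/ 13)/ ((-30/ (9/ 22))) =21/ 1430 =0.01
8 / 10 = 4 / 5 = 0.80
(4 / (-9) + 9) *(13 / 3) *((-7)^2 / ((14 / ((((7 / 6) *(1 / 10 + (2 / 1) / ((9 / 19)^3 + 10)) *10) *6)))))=3376189817 / 1247742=2705.84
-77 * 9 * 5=-3465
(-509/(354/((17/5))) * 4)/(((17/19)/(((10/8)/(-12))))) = 9671/4248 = 2.28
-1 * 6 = -6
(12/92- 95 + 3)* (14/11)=-29582/253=-116.92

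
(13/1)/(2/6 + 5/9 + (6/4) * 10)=9/11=0.82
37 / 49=0.76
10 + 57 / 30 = 119 / 10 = 11.90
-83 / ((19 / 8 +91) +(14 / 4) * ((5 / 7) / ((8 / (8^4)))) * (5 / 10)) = -0.11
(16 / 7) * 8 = 128 / 7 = 18.29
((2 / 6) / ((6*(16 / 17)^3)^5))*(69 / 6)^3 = 34827101267719928753431 / 215162822875748210049024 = 0.16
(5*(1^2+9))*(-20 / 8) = -125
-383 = -383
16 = 16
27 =27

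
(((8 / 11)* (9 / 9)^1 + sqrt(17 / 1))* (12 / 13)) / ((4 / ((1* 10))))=240 / 143 + 30* sqrt(17) / 13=11.19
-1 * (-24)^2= -576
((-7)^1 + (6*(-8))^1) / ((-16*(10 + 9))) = 55 / 304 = 0.18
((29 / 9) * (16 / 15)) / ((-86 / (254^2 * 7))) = -104773984 / 5805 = -18048.92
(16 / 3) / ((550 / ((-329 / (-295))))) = 2632 / 243375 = 0.01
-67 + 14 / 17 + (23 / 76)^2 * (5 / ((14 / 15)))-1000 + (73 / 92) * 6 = -33544138739 / 31617824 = -1060.92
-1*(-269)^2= -72361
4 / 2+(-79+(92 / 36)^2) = -5708 / 81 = -70.47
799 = 799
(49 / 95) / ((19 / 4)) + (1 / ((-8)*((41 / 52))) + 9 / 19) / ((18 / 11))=802391 / 2664180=0.30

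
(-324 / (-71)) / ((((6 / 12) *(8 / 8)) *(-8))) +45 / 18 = 193 / 142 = 1.36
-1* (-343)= 343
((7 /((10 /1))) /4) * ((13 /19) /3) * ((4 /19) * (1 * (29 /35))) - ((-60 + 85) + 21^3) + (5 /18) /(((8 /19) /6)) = -2010488717 /216600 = -9282.03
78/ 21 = 26/ 7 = 3.71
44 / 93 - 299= -27763 / 93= -298.53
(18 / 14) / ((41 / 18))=162 / 287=0.56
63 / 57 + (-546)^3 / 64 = -386581755 / 152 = -2543301.02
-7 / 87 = -0.08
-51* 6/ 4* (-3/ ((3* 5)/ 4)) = 306/ 5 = 61.20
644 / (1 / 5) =3220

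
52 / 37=1.41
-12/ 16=-3/ 4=-0.75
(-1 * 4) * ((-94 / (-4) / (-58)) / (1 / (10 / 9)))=470 / 261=1.80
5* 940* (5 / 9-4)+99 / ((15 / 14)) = -724342 / 45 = -16096.49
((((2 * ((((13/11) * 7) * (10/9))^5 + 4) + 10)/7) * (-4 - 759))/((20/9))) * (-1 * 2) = 68028833028289519/5283278055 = 12876254.54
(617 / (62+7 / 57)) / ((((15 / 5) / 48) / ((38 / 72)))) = 890948 / 10623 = 83.87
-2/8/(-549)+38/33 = 27827/24156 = 1.15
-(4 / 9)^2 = -0.20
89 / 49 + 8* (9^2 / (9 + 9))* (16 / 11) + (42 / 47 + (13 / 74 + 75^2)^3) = 1827216687226805637947 / 10265539592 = 177995191665.40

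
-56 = -56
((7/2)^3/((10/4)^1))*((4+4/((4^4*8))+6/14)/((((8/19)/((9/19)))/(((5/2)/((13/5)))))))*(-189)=-15534.61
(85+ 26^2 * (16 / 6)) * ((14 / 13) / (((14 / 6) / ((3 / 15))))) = 11326 / 65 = 174.25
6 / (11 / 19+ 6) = 114 / 125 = 0.91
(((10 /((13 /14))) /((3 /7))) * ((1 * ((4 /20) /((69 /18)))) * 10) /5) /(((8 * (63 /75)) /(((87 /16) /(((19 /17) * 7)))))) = 12325 /45448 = 0.27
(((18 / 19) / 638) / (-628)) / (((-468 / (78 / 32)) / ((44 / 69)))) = 1 / 127338304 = 0.00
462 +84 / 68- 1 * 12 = 7671 / 17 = 451.24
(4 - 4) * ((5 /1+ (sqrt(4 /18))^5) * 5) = 0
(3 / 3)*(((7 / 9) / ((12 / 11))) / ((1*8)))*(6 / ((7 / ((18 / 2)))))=11 / 16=0.69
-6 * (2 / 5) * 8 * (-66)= 6336 / 5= 1267.20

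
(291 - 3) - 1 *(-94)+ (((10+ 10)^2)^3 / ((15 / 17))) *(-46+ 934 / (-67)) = -4347669269.74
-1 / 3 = -0.33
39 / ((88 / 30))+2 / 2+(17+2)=1465 / 44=33.30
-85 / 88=-0.97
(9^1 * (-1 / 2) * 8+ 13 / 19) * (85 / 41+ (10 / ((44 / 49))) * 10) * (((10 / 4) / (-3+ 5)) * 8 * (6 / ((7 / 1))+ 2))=-624152000 / 5453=-114460.30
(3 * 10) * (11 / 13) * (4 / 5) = 264 / 13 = 20.31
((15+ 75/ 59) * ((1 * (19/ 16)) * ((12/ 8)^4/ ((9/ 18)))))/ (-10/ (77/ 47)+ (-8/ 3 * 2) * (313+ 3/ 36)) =-15997905/ 137043548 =-0.12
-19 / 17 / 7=-19 / 119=-0.16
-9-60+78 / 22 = -720 / 11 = -65.45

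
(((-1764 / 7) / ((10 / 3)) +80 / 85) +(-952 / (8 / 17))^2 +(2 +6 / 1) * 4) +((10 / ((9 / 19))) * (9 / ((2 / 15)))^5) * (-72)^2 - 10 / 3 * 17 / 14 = 273736796564143394 / 1785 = 153353947654982.29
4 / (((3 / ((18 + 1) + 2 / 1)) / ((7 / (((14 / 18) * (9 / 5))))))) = 140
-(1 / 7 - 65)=454 / 7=64.86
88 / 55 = 8 / 5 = 1.60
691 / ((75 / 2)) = 1382 / 75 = 18.43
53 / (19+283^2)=53 / 80108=0.00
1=1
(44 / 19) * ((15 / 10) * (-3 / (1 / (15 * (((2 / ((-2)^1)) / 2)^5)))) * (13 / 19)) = 19305 / 5776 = 3.34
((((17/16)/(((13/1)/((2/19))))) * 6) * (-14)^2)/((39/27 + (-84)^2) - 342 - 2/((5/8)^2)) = 80325/53275183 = 0.00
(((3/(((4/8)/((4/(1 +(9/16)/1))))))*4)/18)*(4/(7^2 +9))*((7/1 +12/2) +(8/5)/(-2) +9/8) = 34112/10875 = 3.14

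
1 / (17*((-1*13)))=-1 / 221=-0.00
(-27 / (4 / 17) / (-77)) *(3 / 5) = 1377 / 1540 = 0.89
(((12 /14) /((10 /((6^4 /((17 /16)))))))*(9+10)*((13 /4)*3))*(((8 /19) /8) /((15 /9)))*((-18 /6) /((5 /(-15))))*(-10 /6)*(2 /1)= -10917504 /595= -18348.75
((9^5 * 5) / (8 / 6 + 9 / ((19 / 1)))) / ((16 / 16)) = 16828965 / 103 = 163388.01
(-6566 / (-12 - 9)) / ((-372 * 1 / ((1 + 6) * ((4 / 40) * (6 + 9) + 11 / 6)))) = -16415 / 837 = -19.61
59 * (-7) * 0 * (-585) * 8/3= 0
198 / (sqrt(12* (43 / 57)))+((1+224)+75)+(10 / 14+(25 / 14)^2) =99* sqrt(817) / 43+59565 / 196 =369.71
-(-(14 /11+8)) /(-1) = -102 /11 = -9.27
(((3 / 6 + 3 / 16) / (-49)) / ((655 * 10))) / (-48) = 11 / 246489600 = 0.00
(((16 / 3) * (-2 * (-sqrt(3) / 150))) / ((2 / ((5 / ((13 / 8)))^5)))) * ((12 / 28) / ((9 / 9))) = 32768000 * sqrt(3) / 7797153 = 7.28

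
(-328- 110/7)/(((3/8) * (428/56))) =-12832/107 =-119.93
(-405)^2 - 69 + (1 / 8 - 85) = 163871.12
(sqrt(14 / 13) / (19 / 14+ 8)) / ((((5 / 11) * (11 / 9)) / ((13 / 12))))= 0.22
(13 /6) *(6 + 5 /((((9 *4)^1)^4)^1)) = 131010113 /10077696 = 13.00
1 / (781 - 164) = 1 / 617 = 0.00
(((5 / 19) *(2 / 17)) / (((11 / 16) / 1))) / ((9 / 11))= 0.06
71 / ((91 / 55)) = 3905 / 91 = 42.91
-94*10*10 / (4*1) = -2350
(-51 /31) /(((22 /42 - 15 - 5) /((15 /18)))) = 1785 /25358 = 0.07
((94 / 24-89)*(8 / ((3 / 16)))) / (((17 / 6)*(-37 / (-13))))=-849472 / 1887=-450.17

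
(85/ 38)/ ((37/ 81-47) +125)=1377/ 48298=0.03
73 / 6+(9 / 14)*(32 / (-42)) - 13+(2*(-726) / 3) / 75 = -7.78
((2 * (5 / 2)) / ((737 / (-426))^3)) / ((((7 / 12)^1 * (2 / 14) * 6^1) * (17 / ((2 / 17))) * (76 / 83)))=-32083142040 / 2198132701523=-0.01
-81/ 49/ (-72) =0.02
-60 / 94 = -30 / 47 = -0.64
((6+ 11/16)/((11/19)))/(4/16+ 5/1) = 2033/924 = 2.20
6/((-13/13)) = -6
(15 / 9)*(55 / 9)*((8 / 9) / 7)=2200 / 1701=1.29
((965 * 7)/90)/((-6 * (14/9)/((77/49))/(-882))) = 44583/4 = 11145.75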